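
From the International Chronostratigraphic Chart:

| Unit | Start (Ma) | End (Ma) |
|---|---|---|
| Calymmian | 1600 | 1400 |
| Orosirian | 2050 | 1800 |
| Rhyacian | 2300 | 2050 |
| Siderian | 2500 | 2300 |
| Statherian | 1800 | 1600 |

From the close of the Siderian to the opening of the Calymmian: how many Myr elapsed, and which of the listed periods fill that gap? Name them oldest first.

700 million years; Rhyacian, Orosirian, Statherian

End of Siderian = 2300 Ma; start of Calymmian = 1600 Ma.
Gap = 2300 − 1600 = 700 Myr.
Periods wholly inside 2300–1600 Ma: Rhyacian (2300–2050), Orosirian (2050–1800), Statherian (1800–1600).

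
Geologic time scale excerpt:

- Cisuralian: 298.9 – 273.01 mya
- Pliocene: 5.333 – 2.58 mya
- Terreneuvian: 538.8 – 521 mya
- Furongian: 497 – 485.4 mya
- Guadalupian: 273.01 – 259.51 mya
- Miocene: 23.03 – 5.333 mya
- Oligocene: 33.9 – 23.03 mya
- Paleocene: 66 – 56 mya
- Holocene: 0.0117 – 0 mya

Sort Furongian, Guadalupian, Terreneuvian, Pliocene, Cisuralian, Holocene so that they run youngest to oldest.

Holocene, then Pliocene, then Guadalupian, then Cisuralian, then Furongian, then Terreneuvian

Read off each span (Ma): Furongian 497–485.4; Guadalupian 273.01–259.51; Terreneuvian 538.8–521; Pliocene 5.333–2.58; Cisuralian 298.9–273.01; Holocene 0.0117–0.
Larger Ma is older, so oldest→youngest is Terreneuvian, Furongian, Cisuralian, Guadalupian, Pliocene, Holocene; reverse it for youngest→oldest.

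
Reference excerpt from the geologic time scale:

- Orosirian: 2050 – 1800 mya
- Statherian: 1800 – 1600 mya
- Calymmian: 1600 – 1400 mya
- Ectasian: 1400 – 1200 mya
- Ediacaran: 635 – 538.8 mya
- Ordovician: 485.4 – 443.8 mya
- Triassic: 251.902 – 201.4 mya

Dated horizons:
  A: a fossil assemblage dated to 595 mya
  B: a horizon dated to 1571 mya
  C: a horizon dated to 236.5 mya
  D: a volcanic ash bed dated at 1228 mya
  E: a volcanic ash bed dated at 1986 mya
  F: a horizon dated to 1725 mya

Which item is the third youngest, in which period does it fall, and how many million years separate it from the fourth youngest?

Sorted youngest-first by Ma: C (236.5), A (595), D (1228), B (1571), F (1725), E (1986).
The third youngest is D at 1228 Ma, which lies in 1400–1200 Ma: the Ectasian.
The fourth youngest is B at 1571 Ma; separation = |1228 − 1571| = 343 Myr.

D, in the Ectasian; 343 million years to B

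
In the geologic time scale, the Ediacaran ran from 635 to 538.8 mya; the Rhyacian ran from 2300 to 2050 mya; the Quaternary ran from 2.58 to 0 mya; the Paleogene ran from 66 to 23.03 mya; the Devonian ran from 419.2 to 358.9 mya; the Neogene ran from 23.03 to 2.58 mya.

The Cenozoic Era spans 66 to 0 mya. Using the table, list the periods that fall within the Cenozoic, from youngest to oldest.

Quaternary, Neogene, Paleogene

Periods with both bounds inside 66–0 Ma: Quaternary (2.58–0), Neogene (23.03–2.58), Paleogene (66–23.03).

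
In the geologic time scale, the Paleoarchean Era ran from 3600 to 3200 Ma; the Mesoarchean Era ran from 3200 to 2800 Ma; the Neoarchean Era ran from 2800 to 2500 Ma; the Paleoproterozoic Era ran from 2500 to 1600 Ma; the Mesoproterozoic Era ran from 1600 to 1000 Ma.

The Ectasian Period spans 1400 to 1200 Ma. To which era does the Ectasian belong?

The Ectasian (1400–1200 Ma) lies entirely within 1600–1000 Ma, the Mesoproterozoic Era.

Mesoproterozoic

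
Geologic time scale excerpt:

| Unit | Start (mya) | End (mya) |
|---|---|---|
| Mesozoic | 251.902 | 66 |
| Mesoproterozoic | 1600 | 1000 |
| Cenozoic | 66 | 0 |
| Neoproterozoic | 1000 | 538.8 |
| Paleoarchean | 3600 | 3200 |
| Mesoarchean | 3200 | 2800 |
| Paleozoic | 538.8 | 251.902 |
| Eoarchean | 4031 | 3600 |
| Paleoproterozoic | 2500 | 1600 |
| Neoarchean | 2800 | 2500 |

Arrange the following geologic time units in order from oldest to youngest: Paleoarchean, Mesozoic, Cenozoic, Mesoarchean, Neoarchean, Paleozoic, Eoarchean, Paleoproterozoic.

Read off each span (Ma): Paleoarchean 3600–3200; Mesozoic 251.902–66; Cenozoic 66–0; Mesoarchean 3200–2800; Neoarchean 2800–2500; Paleozoic 538.8–251.902; Eoarchean 4031–3600; Paleoproterozoic 2500–1600.
Larger Ma is older, so oldest→youngest is Eoarchean, Paleoarchean, Mesoarchean, Neoarchean, Paleoproterozoic, Paleozoic, Mesozoic, Cenozoic.

Eoarchean, Paleoarchean, Mesoarchean, Neoarchean, Paleoproterozoic, Paleozoic, Mesozoic, Cenozoic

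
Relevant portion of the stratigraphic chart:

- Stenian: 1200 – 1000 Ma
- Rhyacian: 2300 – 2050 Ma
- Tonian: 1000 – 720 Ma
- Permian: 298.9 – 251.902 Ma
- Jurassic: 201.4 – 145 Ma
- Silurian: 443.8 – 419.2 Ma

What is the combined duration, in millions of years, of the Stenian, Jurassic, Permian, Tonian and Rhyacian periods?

833.398 million years

Each duration: Stenian = 200; Jurassic = 56.4; Permian = 46.998; Tonian = 280; Rhyacian = 250.
Sum: 200 + 56.4 + 46.998 + 280 + 250 = 833.398 Myr.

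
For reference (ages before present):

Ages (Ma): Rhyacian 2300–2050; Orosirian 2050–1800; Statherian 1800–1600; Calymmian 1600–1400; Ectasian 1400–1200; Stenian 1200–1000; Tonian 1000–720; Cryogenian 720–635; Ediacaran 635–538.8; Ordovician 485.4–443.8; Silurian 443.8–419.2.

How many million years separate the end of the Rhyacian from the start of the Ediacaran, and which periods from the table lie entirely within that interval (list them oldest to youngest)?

1415 million years; Orosirian, Statherian, Calymmian, Ectasian, Stenian, Tonian, Cryogenian

End of Rhyacian = 2050 Ma; start of Ediacaran = 635 Ma.
Gap = 2050 − 635 = 1415 Myr.
Periods wholly inside 2050–635 Ma: Orosirian (2050–1800), Statherian (1800–1600), Calymmian (1600–1400), Ectasian (1400–1200), Stenian (1200–1000), Tonian (1000–720), Cryogenian (720–635).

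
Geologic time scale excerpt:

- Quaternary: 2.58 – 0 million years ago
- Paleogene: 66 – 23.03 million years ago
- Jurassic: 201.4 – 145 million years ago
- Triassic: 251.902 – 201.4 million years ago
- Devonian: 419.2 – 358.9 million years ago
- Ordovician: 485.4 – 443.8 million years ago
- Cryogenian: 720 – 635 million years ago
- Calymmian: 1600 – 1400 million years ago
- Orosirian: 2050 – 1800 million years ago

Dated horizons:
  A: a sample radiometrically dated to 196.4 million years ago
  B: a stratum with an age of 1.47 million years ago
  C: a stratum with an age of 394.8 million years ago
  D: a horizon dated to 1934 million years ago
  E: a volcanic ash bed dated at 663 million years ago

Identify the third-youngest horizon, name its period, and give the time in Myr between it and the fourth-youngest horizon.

C, in the Devonian; 268.2 million years to E

Sorted youngest-first by Ma: B (1.47), A (196.4), C (394.8), E (663), D (1934).
The third youngest is C at 394.8 Ma, which lies in 419.2–358.9 Ma: the Devonian.
The fourth youngest is E at 663 Ma; separation = |394.8 − 663| = 268.2 Myr.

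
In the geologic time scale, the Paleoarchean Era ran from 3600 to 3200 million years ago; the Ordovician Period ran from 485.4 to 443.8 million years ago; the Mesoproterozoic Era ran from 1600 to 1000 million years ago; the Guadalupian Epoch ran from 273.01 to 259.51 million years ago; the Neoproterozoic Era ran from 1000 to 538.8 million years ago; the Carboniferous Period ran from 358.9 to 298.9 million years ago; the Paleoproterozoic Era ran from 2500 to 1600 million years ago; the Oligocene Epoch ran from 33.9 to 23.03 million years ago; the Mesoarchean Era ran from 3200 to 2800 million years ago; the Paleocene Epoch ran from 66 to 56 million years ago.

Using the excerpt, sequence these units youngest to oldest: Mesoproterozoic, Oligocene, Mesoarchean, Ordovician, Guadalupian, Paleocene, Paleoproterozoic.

Oligocene, Paleocene, Guadalupian, Ordovician, Mesoproterozoic, Paleoproterozoic, Mesoarchean

Read off each span (Ma): Mesoproterozoic 1600–1000; Oligocene 33.9–23.03; Mesoarchean 3200–2800; Ordovician 485.4–443.8; Guadalupian 273.01–259.51; Paleocene 66–56; Paleoproterozoic 2500–1600.
Larger Ma is older, so oldest→youngest is Mesoarchean, Paleoproterozoic, Mesoproterozoic, Ordovician, Guadalupian, Paleocene, Oligocene; reverse it for youngest→oldest.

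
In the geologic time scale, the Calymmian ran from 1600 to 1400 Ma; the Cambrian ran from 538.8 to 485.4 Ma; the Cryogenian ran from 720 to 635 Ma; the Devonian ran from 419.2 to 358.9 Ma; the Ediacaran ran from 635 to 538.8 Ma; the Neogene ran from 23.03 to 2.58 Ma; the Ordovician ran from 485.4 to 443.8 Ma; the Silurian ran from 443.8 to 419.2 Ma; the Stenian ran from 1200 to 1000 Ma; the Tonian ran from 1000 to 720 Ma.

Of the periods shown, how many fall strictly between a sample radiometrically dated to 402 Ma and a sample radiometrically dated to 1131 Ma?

6

The older date is 1131 Ma and the younger is 402 Ma.
Periods with start < 1131 and end > 402 Ma: Tonian (1000–720), Cryogenian (720–635), Ediacaran (635–538.8), Cambrian (538.8–485.4), Ordovician (485.4–443.8), Silurian (443.8–419.2).
That is 6 complete periods.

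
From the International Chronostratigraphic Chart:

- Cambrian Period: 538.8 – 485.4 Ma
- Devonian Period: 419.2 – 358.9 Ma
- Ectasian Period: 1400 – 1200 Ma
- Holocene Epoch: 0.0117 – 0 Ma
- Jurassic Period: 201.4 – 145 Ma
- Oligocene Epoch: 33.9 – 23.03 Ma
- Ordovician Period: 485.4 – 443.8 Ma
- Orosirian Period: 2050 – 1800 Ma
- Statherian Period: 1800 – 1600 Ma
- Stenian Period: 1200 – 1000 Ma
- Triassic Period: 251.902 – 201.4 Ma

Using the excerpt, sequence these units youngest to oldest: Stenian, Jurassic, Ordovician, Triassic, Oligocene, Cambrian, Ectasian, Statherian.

Sorting by start age (ascending Ma, since larger Ma = older): Oligocene start 33.9, Jurassic start 201.4, Triassic start 251.902, Ordovician start 485.4, Cambrian start 538.8, Stenian start 1200, Ectasian start 1400, Statherian start 1800.

Oligocene, then Jurassic, then Triassic, then Ordovician, then Cambrian, then Stenian, then Ectasian, then Statherian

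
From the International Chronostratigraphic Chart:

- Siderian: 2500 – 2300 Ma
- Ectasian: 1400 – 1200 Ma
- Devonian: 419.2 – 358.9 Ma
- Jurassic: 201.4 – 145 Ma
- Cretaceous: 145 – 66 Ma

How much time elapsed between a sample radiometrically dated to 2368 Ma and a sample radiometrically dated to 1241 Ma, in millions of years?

1127 million years

2368 − 1241 = 1127 million years.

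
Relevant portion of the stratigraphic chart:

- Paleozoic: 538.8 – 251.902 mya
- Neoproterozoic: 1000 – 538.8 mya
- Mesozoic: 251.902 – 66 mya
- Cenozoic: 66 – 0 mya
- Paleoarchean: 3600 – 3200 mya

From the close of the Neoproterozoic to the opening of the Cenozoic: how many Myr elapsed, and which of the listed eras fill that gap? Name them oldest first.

The Neoproterozoic closes at 538.8 Ma and the Cenozoic opens at 66 Ma, so the interval is 538.8 − 66 = 472.8 Myr.
An era fits inside if it starts at or after 538.8 Ma and ends at or before 66 Ma; oldest first that gives Paleozoic, Mesozoic.

472.8 million years; Paleozoic, Mesozoic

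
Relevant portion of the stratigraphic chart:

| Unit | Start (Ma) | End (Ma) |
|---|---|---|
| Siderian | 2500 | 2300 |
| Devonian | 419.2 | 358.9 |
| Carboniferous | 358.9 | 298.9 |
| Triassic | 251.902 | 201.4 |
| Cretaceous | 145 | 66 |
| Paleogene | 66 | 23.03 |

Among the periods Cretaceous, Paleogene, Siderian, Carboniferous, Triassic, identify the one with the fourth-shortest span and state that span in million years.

Cretaceous, 79 million years

Start − end for each: Cretaceous 145 − 66 = 79; Paleogene 66 − 23.03 = 42.97; Siderian 2500 − 2300 = 200; Carboniferous 358.9 − 298.9 = 60; Triassic 251.902 − 201.4 = 50.502.
Ranking these from shortest: Paleogene < Triassic < Carboniferous < Cretaceous < Siderian.
Position 4 in that ranking is Cretaceous, which lasted 79 Myr.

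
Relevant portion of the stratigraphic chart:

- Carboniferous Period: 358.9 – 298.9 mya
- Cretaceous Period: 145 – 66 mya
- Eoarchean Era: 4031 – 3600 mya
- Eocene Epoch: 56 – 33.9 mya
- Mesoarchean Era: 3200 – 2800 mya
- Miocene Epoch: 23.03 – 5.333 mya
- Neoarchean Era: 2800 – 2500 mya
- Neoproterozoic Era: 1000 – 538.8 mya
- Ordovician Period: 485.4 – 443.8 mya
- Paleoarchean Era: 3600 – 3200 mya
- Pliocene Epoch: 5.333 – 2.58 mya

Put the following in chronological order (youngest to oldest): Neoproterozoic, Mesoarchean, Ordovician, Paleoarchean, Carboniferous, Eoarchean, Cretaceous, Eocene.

Sorting by start age (ascending Ma, since larger Ma = older): Eocene start 56, Cretaceous start 145, Carboniferous start 358.9, Ordovician start 485.4, Neoproterozoic start 1000, Mesoarchean start 3200, Paleoarchean start 3600, Eoarchean start 4031.

Eocene, then Cretaceous, then Carboniferous, then Ordovician, then Neoproterozoic, then Mesoarchean, then Paleoarchean, then Eoarchean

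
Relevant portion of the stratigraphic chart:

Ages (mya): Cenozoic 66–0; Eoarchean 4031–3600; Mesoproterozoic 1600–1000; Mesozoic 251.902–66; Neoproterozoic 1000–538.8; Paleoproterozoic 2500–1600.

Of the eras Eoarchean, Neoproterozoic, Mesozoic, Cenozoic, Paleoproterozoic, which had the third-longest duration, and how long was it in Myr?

Eoarchean, 431 million years

Durations: Eoarchean 431; Neoproterozoic 461.2; Mesozoic 185.902; Cenozoic 66; Paleoproterozoic 900 Myr.
Sorted longest-first: Paleoproterozoic (900), Neoproterozoic (461.2), Eoarchean (431), Mesozoic (185.902), Cenozoic (66).
The third longest is Eoarchean at 431 Myr.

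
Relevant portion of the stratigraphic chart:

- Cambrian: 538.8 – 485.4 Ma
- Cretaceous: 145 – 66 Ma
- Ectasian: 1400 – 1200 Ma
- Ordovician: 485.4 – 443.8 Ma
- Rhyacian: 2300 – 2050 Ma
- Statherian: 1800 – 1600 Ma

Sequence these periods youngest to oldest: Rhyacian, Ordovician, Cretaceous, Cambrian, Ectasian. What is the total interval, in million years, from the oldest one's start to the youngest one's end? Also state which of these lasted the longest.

From the excerpt: Rhyacian 2300–2050; Ordovician 485.4–443.8; Cretaceous 145–66; Cambrian 538.8–485.4; Ectasian 1400–1200 (Ma).
Larger Ma is earlier, so the oldest is Rhyacian and the youngest is Cretaceous; youngest to oldest: Cretaceous, Ordovician, Cambrian, Ectasian, Rhyacian.
Oldest start 2300 minus youngest end 66 gives 2234 Myr overall.
Individual lengths (start − end): Ectasian 200; Cambrian 53.4; Rhyacian 250; Ordovician 41.6; Cretaceous 79. The largest is Rhyacian at 250 Myr.

Cretaceous, Ordovician, Cambrian, Ectasian, Rhyacian; total span 2234 Myr; longest is Rhyacian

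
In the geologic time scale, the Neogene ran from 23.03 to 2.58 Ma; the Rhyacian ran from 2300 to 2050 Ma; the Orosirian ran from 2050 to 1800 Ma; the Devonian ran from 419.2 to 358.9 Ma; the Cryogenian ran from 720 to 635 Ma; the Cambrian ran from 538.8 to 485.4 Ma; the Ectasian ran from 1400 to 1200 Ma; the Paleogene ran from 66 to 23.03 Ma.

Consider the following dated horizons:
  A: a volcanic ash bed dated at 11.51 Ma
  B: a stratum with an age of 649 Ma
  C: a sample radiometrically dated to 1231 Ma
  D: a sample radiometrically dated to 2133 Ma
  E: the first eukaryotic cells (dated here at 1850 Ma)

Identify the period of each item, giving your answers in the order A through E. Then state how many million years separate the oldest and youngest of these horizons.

A — Neogene; B — Cryogenian; C — Ectasian; D — Rhyacian; E — Orosirian; span 2121.49 million years

Match each age against the start–end ranges in the excerpt: A = 11.51 Ma → Neogene (23.03–2.58); B = 649 Ma → Cryogenian (720–635); C = 1231 Ma → Ectasian (1400–1200); D = 2133 Ma → Rhyacian (2300–2050); E = 1850 Ma → Orosirian (2050–1800).
The largest age is 2133 Ma and the smallest is 11.51 Ma; their difference is 2121.49 Myr.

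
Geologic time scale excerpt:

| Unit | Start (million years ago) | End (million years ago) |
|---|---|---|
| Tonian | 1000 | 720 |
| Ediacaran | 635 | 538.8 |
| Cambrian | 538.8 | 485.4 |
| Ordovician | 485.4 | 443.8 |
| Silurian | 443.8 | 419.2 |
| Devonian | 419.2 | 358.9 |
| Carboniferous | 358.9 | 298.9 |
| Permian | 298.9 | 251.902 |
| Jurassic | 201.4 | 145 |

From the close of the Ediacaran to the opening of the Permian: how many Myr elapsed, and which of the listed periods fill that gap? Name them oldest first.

The Ediacaran closes at 538.8 Ma and the Permian opens at 298.9 Ma, so the interval is 538.8 − 298.9 = 239.9 Myr.
A period fits inside if it starts at or after 538.8 Ma and ends at or before 298.9 Ma; oldest first that gives Cambrian, Ordovician, Silurian, Devonian, Carboniferous.

239.9 million years; Cambrian, Ordovician, Silurian, Devonian, Carboniferous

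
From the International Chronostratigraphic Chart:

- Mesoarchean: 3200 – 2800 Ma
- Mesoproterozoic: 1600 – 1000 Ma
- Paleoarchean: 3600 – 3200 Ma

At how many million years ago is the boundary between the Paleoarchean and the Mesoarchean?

3200 Ma

The Paleoarchean ends and the Mesoarchean begins at 3200 Ma.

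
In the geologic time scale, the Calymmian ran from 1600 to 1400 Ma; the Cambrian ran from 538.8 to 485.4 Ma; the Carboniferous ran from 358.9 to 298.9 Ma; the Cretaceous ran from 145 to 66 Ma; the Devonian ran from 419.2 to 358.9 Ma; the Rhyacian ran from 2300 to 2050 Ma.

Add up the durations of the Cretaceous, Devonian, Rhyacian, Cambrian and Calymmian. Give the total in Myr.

Duration is start − end for each: (145 − 66) + (419.2 − 358.9) + (2300 − 2050) + (538.8 − 485.4) + (1600 − 1400).
That is 79 + 60.3 + 250 + 53.4 + 200, which totals 642.7 million years.

642.7 million years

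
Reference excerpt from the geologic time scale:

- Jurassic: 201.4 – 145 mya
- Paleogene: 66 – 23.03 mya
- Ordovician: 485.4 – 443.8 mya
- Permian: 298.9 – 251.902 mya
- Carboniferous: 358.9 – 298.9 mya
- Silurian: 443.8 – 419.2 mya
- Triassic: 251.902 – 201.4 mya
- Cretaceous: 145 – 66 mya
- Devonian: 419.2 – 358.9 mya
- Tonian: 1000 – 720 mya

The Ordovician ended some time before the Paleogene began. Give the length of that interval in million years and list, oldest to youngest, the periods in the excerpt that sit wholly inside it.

The Ordovician closes at 443.8 Ma and the Paleogene opens at 66 Ma, so the interval is 443.8 − 66 = 377.8 Myr.
A period fits inside if it starts at or after 443.8 Ma and ends at or before 66 Ma; oldest first that gives Silurian, Devonian, Carboniferous, Permian, Triassic, Jurassic, Cretaceous.

377.8 million years; Silurian, Devonian, Carboniferous, Permian, Triassic, Jurassic, Cretaceous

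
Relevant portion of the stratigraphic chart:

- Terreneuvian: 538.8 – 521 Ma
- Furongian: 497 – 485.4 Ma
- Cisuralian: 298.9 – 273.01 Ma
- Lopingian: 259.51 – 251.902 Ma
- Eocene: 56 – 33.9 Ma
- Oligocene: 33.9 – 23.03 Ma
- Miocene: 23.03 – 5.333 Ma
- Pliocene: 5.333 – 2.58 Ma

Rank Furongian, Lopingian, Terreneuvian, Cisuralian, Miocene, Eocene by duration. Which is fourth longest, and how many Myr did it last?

Durations: Furongian 11.6; Lopingian 7.608; Terreneuvian 17.8; Cisuralian 25.89; Miocene 17.697; Eocene 22.1 Myr.
Sorted longest-first: Cisuralian (25.89), Eocene (22.1), Terreneuvian (17.8), Miocene (17.697), Furongian (11.6), Lopingian (7.608).
The fourth longest is Miocene at 17.697 Myr.

Miocene, 17.697 million years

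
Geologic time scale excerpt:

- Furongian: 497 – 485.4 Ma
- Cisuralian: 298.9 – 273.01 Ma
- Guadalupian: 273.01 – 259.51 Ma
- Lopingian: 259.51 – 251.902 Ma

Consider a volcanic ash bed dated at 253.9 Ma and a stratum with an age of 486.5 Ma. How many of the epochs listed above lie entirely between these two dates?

The older date is 486.5 Ma and the younger is 253.9 Ma.
Epochs with start < 486.5 and end > 253.9 Ma: Cisuralian (298.9–273.01), Guadalupian (273.01–259.51).
That is 2 complete epochs.

2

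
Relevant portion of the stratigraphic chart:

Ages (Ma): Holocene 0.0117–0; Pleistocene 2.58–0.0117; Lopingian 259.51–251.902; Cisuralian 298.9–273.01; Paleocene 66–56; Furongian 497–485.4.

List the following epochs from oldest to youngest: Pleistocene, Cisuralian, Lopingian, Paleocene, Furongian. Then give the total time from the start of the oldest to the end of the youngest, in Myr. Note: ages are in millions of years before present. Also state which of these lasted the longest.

Start ages (Ma): Furongian 497, Cisuralian 298.9, Lopingian 259.51, Paleocene 66, Pleistocene 2.58.
Ordered oldest to youngest: Furongian, Cisuralian, Lopingian, Paleocene, Pleistocene.
Span = 497 − 0.0117 = 496.9883 Myr.
Durations: Furongian 11.6, Paleocene 10, Pleistocene 2.5683, Cisuralian 25.89, Lopingian 7.608 → longest is Cisuralian (25.89 Myr).

Furongian → Cisuralian → Lopingian → Paleocene → Pleistocene; total span 496.9883 Myr; longest is Cisuralian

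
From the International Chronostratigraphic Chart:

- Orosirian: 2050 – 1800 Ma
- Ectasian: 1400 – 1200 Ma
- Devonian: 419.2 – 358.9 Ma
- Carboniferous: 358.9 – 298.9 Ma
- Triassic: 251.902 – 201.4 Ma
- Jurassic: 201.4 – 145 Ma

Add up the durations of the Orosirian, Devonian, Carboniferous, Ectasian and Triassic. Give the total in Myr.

620.802 million years

Each duration: Orosirian = 250; Devonian = 60.3; Carboniferous = 60; Ectasian = 200; Triassic = 50.502.
Sum: 250 + 60.3 + 60 + 200 + 50.502 = 620.802 Myr.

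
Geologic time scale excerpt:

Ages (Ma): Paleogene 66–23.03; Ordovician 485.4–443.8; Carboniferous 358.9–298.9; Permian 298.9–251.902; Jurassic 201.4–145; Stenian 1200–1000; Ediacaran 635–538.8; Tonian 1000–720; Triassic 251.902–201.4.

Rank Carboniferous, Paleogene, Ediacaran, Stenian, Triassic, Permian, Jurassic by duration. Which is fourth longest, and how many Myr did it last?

Start − end for each: Carboniferous 358.9 − 298.9 = 60; Paleogene 66 − 23.03 = 42.97; Ediacaran 635 − 538.8 = 96.2; Stenian 1200 − 1000 = 200; Triassic 251.902 − 201.4 = 50.502; Permian 298.9 − 251.902 = 46.998; Jurassic 201.4 − 145 = 56.4.
Ranking these from longest: Stenian > Ediacaran > Carboniferous > Jurassic > Triassic > Permian > Paleogene.
Position 4 in that ranking is Jurassic, which lasted 56.4 Myr.

Jurassic, 56.4 million years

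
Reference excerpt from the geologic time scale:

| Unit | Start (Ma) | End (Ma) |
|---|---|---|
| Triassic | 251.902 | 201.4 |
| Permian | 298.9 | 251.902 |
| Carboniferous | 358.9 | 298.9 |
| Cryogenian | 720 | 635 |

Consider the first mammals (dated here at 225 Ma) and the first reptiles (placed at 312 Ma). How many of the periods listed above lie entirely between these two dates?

1

312 Ma sits inside the Carboniferous (358.9–298.9) and 225 Ma inside the Triassic (251.902–201.4); neither of those is wholly between the two dates.
The listed periods lying completely between them are Permian — 1 in all.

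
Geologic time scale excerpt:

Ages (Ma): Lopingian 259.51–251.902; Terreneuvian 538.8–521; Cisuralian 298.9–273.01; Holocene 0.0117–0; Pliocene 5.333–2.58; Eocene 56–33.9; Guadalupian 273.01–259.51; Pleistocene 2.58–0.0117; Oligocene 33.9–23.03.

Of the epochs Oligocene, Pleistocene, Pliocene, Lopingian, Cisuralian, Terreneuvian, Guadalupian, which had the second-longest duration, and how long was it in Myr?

Terreneuvian, 17.8 million years

Start − end for each: Oligocene 33.9 − 23.03 = 10.87; Pleistocene 2.58 − 0.0117 = 2.5683; Pliocene 5.333 − 2.58 = 2.753; Lopingian 259.51 − 251.902 = 7.608; Cisuralian 298.9 − 273.01 = 25.89; Terreneuvian 538.8 − 521 = 17.8; Guadalupian 273.01 − 259.51 = 13.5.
Ranking these from longest: Cisuralian > Terreneuvian > Guadalupian > Oligocene > Lopingian > Pliocene > Pleistocene.
Position 2 in that ranking is Terreneuvian, which lasted 17.8 Myr.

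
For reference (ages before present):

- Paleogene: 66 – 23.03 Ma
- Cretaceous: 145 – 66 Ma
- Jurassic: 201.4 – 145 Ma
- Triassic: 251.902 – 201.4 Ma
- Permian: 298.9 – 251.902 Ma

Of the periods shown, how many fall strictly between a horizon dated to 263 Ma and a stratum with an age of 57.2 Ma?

3

The older date is 263 Ma and the younger is 57.2 Ma.
Periods with start < 263 and end > 57.2 Ma: Triassic (251.902–201.4), Jurassic (201.4–145), Cretaceous (145–66).
That is 3 complete periods.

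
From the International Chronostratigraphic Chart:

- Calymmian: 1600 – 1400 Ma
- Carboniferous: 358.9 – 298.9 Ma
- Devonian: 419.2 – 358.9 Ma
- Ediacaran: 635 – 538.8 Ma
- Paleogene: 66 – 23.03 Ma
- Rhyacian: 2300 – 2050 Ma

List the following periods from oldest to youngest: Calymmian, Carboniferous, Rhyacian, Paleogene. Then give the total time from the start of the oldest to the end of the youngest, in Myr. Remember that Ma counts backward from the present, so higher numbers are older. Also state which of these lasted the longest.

From the excerpt: Calymmian 1600–1400; Carboniferous 358.9–298.9; Rhyacian 2300–2050; Paleogene 66–23.03 (Ma).
Larger Ma is earlier, so the oldest is Rhyacian and the youngest is Paleogene; oldest to youngest: Rhyacian, Calymmian, Carboniferous, Paleogene.
Oldest start 2300 minus youngest end 23.03 gives 2276.97 Myr overall.
Individual lengths (start − end): Calymmian 200; Paleogene 42.97; Carboniferous 60; Rhyacian 250. The largest is Rhyacian at 250 Myr.

Rhyacian → Calymmian → Carboniferous → Paleogene; total span 2276.97 Myr; longest is Rhyacian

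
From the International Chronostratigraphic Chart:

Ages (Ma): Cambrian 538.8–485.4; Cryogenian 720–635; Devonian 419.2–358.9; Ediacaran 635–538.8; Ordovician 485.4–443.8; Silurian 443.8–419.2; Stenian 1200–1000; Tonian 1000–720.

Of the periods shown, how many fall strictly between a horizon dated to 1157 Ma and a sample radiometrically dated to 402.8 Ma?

1157 Ma sits inside the Stenian (1200–1000) and 402.8 Ma inside the Devonian (419.2–358.9); neither of those is wholly between the two dates.
The listed periods lying completely between them are Tonian, Cryogenian, Ediacaran, Cambrian, Ordovician, Silurian — 6 in all.

6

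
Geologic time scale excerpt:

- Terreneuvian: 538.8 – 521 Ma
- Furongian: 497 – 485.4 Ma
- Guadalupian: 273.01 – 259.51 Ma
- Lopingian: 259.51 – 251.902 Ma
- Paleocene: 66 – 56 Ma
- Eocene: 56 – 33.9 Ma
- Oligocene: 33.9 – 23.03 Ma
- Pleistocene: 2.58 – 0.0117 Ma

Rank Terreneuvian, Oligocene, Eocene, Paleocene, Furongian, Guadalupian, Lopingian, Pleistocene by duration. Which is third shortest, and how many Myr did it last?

Paleocene, 10 million years

Start − end for each: Terreneuvian 538.8 − 521 = 17.8; Oligocene 33.9 − 23.03 = 10.87; Eocene 56 − 33.9 = 22.1; Paleocene 66 − 56 = 10; Furongian 497 − 485.4 = 11.6; Guadalupian 273.01 − 259.51 = 13.5; Lopingian 259.51 − 251.902 = 7.608; Pleistocene 2.58 − 0.0117 = 2.5683.
Ranking these from shortest: Pleistocene < Lopingian < Paleocene < Oligocene < Furongian < Guadalupian < Terreneuvian < Eocene.
Position 3 in that ranking is Paleocene, which lasted 10 Myr.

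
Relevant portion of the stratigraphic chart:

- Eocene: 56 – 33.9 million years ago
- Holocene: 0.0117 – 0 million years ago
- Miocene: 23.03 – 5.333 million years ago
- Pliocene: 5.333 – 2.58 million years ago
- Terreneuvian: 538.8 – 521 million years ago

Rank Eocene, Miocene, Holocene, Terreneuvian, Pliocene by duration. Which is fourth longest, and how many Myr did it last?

Start − end for each: Eocene 56 − 33.9 = 22.1; Miocene 23.03 − 5.333 = 17.697; Holocene 0.0117 − 0 = 0.0117; Terreneuvian 538.8 − 521 = 17.8; Pliocene 5.333 − 2.58 = 2.753.
Ranking these from longest: Eocene > Terreneuvian > Miocene > Pliocene > Holocene.
Position 4 in that ranking is Pliocene, which lasted 2.753 Myr.

Pliocene, 2.753 million years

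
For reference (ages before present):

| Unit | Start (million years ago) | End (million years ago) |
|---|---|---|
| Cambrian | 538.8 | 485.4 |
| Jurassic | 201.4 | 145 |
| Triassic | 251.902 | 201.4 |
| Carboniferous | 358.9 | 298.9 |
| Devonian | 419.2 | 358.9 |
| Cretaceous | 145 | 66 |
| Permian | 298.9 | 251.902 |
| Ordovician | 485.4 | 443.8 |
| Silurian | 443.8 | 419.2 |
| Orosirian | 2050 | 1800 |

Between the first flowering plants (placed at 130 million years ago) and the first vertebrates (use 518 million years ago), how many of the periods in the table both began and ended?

7

The older date is 518 Ma and the younger is 130 Ma.
Periods with start < 518 and end > 130 Ma: Ordovician (485.4–443.8), Silurian (443.8–419.2), Devonian (419.2–358.9), Carboniferous (358.9–298.9), Permian (298.9–251.902), Triassic (251.902–201.4), Jurassic (201.4–145).
That is 7 complete periods.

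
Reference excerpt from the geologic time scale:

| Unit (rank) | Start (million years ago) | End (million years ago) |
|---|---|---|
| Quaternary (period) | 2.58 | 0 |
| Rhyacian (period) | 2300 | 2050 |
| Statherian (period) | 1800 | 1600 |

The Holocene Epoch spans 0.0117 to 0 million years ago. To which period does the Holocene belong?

The Holocene (0.0117–0 Ma) lies entirely within 2.58–0 Ma, the Quaternary Period.

Quaternary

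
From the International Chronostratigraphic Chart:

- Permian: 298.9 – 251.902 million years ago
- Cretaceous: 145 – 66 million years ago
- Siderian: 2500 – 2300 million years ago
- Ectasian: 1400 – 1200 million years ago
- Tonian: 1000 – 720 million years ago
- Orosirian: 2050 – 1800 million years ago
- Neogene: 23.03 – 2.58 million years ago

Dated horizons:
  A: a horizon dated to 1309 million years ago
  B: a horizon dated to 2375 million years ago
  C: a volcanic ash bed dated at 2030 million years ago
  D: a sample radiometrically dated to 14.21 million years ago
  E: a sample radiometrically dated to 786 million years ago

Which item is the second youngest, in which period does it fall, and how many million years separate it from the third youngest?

Smaller Ma means younger, so youngest first: D 14.21 < E 786 < A 1309 < C 2030 < B 2375.
Counting 2 along gives E (786 Ma); the excerpt puts that inside the Tonian, 1000–720 Ma.
Next in line is A (1309 Ma), and 1309 − 786 = 523 Myr.

E, in the Tonian; 523 million years to A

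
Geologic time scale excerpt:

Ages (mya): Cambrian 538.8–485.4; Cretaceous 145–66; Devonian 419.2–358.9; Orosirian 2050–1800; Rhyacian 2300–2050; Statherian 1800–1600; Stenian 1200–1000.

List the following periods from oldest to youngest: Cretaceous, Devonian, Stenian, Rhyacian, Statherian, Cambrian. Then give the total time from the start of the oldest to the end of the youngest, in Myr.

Rhyacian → Statherian → Stenian → Cambrian → Devonian → Cretaceous; total span 2234 Myr

From the excerpt: Cretaceous 145–66; Devonian 419.2–358.9; Stenian 1200–1000; Rhyacian 2300–2050; Statherian 1800–1600; Cambrian 538.8–485.4 (Ma).
Larger Ma is earlier, so the oldest is Rhyacian and the youngest is Cretaceous; oldest to youngest: Rhyacian, Statherian, Stenian, Cambrian, Devonian, Cretaceous.
Oldest start 2300 minus youngest end 66 gives 2234 Myr overall.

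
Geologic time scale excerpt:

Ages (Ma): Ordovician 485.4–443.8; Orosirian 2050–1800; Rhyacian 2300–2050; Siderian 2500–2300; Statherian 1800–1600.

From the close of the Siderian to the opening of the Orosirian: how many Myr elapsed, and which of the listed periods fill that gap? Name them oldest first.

End of Siderian = 2300 Ma; start of Orosirian = 2050 Ma.
Gap = 2300 − 2050 = 250 Myr.
Periods wholly inside 2300–2050 Ma: Rhyacian (2300–2050).

250 million years; Rhyacian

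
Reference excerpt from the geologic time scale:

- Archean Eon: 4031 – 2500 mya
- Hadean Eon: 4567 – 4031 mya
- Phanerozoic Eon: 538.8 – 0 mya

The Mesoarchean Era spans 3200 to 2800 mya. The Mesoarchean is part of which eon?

Archean

The Mesoarchean (3200–2800 Ma) lies entirely within 4031–2500 Ma, the Archean Eon.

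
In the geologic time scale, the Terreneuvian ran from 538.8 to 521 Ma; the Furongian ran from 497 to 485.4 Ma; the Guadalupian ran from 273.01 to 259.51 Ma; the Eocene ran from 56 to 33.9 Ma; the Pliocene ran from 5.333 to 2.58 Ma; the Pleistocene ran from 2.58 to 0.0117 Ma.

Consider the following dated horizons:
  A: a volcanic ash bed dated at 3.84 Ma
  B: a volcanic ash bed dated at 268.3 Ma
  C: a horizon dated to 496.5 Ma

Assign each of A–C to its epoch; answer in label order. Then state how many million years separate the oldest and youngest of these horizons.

Match each age against the start–end ranges in the excerpt: A = 3.84 Ma → Pliocene (5.333–2.58); B = 268.3 Ma → Guadalupian (273.01–259.51); C = 496.5 Ma → Furongian (497–485.4).
The largest age is 496.5 Ma and the smallest is 3.84 Ma; their difference is 492.66 Myr.

A — Pliocene; B — Guadalupian; C — Furongian; span 492.66 million years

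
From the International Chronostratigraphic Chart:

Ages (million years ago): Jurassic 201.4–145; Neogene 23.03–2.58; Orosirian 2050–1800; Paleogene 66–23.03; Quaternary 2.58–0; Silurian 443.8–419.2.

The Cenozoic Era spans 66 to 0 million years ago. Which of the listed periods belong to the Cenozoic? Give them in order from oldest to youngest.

Paleogene, Neogene, Quaternary

Periods with both bounds inside 66–0 Ma: Paleogene (66–23.03), Neogene (23.03–2.58), Quaternary (2.58–0).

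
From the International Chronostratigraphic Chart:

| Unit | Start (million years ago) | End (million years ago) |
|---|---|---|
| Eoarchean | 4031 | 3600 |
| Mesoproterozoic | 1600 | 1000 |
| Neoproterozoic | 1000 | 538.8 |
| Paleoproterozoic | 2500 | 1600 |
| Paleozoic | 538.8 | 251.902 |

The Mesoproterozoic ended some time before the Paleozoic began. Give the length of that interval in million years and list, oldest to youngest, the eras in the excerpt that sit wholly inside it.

461.2 million years; Neoproterozoic

The Mesoproterozoic closes at 1000 Ma and the Paleozoic opens at 538.8 Ma, so the interval is 1000 − 538.8 = 461.2 Myr.
An era fits inside if it starts at or after 1000 Ma and ends at or before 538.8 Ma; oldest first that gives Neoproterozoic.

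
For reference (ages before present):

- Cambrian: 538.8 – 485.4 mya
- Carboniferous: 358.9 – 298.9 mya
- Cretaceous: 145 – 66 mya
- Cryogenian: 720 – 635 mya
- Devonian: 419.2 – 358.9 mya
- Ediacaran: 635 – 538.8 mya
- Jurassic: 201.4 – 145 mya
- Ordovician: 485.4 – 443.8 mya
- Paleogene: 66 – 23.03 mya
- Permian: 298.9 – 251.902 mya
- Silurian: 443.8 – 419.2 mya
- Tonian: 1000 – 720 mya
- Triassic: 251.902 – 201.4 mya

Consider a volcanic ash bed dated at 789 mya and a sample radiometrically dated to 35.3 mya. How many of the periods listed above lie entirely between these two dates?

11

The older date is 789 Ma and the younger is 35.3 Ma.
Periods with start < 789 and end > 35.3 Ma: Cryogenian (720–635), Ediacaran (635–538.8), Cambrian (538.8–485.4), Ordovician (485.4–443.8), Silurian (443.8–419.2), Devonian (419.2–358.9), Carboniferous (358.9–298.9), Permian (298.9–251.902), Triassic (251.902–201.4), Jurassic (201.4–145), Cretaceous (145–66).
That is 11 complete periods.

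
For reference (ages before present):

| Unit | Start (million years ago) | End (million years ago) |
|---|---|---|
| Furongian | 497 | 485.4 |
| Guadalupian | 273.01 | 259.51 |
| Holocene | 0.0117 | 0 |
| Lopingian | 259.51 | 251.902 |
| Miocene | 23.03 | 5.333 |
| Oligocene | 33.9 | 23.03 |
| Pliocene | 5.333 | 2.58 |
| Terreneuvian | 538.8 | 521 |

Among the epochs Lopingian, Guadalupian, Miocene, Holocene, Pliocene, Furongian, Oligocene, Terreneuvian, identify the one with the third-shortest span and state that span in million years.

Lopingian, 7.608 million years

Durations: Lopingian 7.608; Guadalupian 13.5; Miocene 17.697; Holocene 0.0117; Pliocene 2.753; Furongian 11.6; Oligocene 10.87; Terreneuvian 17.8 Myr.
Sorted shortest-first: Holocene (0.0117), Pliocene (2.753), Lopingian (7.608), Oligocene (10.87), Furongian (11.6), Guadalupian (13.5), Miocene (17.697), Terreneuvian (17.8).
The third shortest is Lopingian at 7.608 Myr.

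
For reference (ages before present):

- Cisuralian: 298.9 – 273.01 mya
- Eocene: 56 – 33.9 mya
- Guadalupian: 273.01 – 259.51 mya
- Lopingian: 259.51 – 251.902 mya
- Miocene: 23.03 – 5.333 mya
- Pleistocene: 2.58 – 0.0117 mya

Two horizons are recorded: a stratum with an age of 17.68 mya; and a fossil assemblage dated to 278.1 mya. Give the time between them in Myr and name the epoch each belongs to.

260.42 million years apart; the first in the Miocene, the second in the Cisuralian

Elapsed time: 278.1 − 17.68 = 260.42 Myr.
17.68 Ma lies within 23.03–5.333 Ma: Miocene.
278.1 Ma lies within 298.9–273.01 Ma: Cisuralian.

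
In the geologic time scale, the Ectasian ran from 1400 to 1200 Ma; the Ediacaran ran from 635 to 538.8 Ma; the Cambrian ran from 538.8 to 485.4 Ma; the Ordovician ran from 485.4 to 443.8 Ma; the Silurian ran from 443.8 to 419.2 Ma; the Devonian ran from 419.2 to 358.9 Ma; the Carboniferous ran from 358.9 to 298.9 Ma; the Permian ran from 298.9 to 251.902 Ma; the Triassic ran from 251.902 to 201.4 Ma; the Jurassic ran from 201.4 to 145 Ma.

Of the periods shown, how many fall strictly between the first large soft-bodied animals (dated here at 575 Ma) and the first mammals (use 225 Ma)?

6

The older date is 575 Ma and the younger is 225 Ma.
Periods with start < 575 and end > 225 Ma: Cambrian (538.8–485.4), Ordovician (485.4–443.8), Silurian (443.8–419.2), Devonian (419.2–358.9), Carboniferous (358.9–298.9), Permian (298.9–251.902).
That is 6 complete periods.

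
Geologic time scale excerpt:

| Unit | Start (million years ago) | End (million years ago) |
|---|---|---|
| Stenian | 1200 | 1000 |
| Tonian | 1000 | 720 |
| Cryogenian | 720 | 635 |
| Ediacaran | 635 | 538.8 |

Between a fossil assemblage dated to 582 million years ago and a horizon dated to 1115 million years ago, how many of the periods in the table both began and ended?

2

The older date is 1115 Ma and the younger is 582 Ma.
Periods with start < 1115 and end > 582 Ma: Tonian (1000–720), Cryogenian (720–635).
That is 2 complete periods.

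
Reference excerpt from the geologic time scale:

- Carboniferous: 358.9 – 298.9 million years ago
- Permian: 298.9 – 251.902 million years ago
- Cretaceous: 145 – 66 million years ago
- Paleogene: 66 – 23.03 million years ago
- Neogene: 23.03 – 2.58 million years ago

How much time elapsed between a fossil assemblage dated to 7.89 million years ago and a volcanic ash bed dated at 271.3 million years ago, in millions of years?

263.41 million years

271.3 − 7.89 = 263.41 million years.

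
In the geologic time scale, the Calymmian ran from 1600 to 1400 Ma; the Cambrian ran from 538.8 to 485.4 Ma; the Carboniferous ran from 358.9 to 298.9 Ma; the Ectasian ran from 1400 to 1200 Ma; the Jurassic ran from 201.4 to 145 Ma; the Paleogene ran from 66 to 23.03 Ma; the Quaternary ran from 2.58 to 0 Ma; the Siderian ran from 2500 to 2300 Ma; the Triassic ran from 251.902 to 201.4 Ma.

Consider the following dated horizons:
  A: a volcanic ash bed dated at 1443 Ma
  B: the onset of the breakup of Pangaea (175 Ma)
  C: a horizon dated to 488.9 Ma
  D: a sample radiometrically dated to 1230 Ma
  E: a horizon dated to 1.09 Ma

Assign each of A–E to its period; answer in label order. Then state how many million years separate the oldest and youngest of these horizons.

A — Calymmian; B — Jurassic; C — Cambrian; D — Ectasian; E — Quaternary; span 1441.91 million years

Match each age against the start–end ranges in the excerpt: A = 1443 Ma → Calymmian (1600–1400); B = 175 Ma → Jurassic (201.4–145); C = 488.9 Ma → Cambrian (538.8–485.4); D = 1230 Ma → Ectasian (1400–1200); E = 1.09 Ma → Quaternary (2.58–0).
The largest age is 1443 Ma and the smallest is 1.09 Ma; their difference is 1441.91 Myr.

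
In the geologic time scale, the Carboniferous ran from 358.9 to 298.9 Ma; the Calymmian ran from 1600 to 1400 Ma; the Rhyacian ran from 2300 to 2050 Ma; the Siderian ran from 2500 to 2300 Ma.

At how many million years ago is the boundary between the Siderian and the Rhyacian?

2300 Ma

The Siderian ends and the Rhyacian begins at 2300 Ma.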